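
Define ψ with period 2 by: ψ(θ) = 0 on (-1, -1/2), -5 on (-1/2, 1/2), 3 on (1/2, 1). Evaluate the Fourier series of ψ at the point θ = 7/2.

-5/2

θ = 7/2 differs from θ = -1/2 by 2 full period(s), and the series is 2-periodic.
At θ = -1/2 the one-sided limits are ψ(-1/2^-) = 0 and ψ(-1/2^+) = -5.
By Dirichlet's theorem the series converges to their average, [(0) + (-5)]/2 = -5/2.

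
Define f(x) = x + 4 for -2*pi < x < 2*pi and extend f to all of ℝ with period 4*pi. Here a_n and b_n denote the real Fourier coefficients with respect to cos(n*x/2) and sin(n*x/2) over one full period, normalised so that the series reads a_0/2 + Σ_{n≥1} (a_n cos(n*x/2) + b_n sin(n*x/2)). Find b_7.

4/7

b_7 = (1/(2*pi)) ∫_{-2*pi}^{2*pi} f(x) sin(7*x/2) dx.
Integrating by parts (boundary term plus one more integral), an antiderivative of (x + 4) sin(7*x/2) is -2*x*cos(7*x/2)/7 + 4*sin(7*x/2)/49 - 8*cos(7*x/2)/7; evaluating from -2*pi to 2*pi: ∫_{-2*pi}^{2*pi} (x + 4) sin(7*x/2) dx = (8/7 + 4*pi/7) - (8/7 - 4*pi/7) = 8*pi/7.
Hence b_7 = (1/(2*pi))·(8*pi/7) = 4/7.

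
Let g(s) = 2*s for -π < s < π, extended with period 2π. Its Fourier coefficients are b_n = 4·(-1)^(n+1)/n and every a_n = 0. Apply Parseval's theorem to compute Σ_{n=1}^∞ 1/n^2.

pi**2/6

Parseval: Σ b_n^2 = (1/π) ∫_{-π}^{π} g(s)^2 ds = 8*pi**2/3.
Σ b_n^2 = Σ 16/n^2, so Σ 1/n^2 = (8*pi**2/3)/16 = pi**2/6.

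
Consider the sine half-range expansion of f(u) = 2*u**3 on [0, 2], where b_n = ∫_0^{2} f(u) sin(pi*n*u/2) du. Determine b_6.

8*(1 - 6*pi**2)/(9*pi**3)

b_6 = ∫_0^{2} (2*u**3) sin(3*pi*u) du.
Integrating by parts three times (tabular method), an antiderivative of (2*u**3) sin(3*pi*u) is -2*u**3*cos(3*pi*u)/(3*pi) + 2*u**2*sin(3*pi*u)/(3*pi**2) + 4*u*cos(3*pi*u)/(9*pi**3) - 4*sin(3*pi*u)/(27*pi**4); evaluating from 0 to 2: ∫_{0}^{2} (2*u**3) sin(3*pi*u) du = (8*(1 - 6*pi**2)/(9*pi**3)) - (0) = 8*(1 - 6*pi**2)/(9*pi**3).
Hence b_6 = 8*(1 - 6*pi**2)/(9*pi**3).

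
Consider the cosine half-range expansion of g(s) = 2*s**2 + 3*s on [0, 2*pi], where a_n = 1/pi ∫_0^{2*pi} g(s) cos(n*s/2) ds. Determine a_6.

8/9

a_6 = 1/pi ∫_0^{2*pi} (2*s**2 + 3*s) cos(3*s) ds.
Integrating by parts twice (tabular method), an antiderivative of (2*s**2 + 3*s) cos(3*s) is 2*s**2*sin(3*s)/3 + s*sin(3*s) + 4*s*cos(3*s)/9 - 4*sin(3*s)/27 + cos(3*s)/3; evaluating from 0 to 2*pi: ∫_{0}^{2*pi} (2*s**2 + 3*s) cos(3*s) ds = (1/3 + 8*pi/9) - (1/3) = 8*pi/9.
Hence a_6 = (1/pi)·(8*pi/9) = 8/9.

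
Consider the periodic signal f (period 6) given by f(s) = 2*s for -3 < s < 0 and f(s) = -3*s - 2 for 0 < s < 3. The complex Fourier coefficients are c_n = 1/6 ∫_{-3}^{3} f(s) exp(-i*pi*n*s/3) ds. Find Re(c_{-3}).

Since f is real-valued, Re(c_{-3}) = 1/6 ∫_{-3}^{3} f(s) cos(-pi*s) ds = a_{3}/2.
Split the integral at the breakpoints.
Integrating by parts (boundary term plus one more integral), an antiderivative of (2*s) cos(-pi*s) is 2*s*sin(pi*s)/pi + 2*cos(pi*s)/pi**2; evaluating from -3 to 0: ∫_{-3}^{0} (2*s) cos(-pi*s) ds = (2/pi**2) - (-2/pi**2) = 4/pi**2.
Integrating by parts (boundary term plus one more integral), an antiderivative of (-3*s - 2) cos(-pi*s) is -3*s*sin(pi*s)/pi - 2*sin(pi*s)/pi - 3*cos(pi*s)/pi**2; evaluating from 0 to 3: ∫_{0}^{3} (-3*s - 2) cos(-pi*s) ds = (3/pi**2) - (-3/pi**2) = 6/pi**2.
So ∫_{-3}^{3} f(s) cos(-pi*s) ds = 10/pi**2.
Hence Re(c_{-3}) = (1/6)·(10/pi**2) = 5/(3*pi**2).

5/(3*pi**2)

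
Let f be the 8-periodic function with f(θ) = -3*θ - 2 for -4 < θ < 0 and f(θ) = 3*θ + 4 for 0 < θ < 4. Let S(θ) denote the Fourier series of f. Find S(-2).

4

f is continuous at θ = -2 with value 4, so the series converges to 4 there.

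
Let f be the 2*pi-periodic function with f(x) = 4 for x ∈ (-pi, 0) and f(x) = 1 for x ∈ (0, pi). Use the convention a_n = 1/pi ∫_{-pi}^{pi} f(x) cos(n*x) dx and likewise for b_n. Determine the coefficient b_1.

b_1 = 1/pi ∫_{-pi}^{pi} f(x) sin(x) dx.
Split the integral at the breakpoints.
Directly, an antiderivative of (4) sin(x) is -4*cos(x); evaluating from -pi to 0: ∫_{-pi}^{0} (4) sin(x) dx = (-4) - (4) = -8.
Directly, an antiderivative of (1) sin(x) is -cos(x); evaluating from 0 to pi: ∫_{0}^{pi} (1) sin(x) dx = (1) - (-1) = 2.
Summing the pieces and multiplying by (1/pi) gives b_1 = -6/pi.

-6/pi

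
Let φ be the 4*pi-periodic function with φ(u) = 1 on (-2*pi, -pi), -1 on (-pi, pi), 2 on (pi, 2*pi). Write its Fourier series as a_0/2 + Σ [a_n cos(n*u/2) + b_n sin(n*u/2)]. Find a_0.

a_0 = (1/(2*pi)) ∫_{-2*pi}^{2*pi} φ(u) du = (1/(2*pi)) · (pi) = 1/2.

1/2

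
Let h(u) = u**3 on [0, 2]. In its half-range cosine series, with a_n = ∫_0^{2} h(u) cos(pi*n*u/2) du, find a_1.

a_1 = ∫_0^{2} (u**3) cos(pi*u/2) du.
Integrating by parts three times (tabular method), an antiderivative of (u**3) cos(pi*u/2) is 2*u**3*sin(pi*u/2)/pi + 12*u**2*cos(pi*u/2)/pi**2 - 48*u*sin(pi*u/2)/pi**3 - 96*cos(pi*u/2)/pi**4; evaluating from 0 to 2: ∫_{0}^{2} (u**3) cos(pi*u/2) du = (48*(2 - pi**2)/pi**4) - (-96/pi**4) = 48*(4 - pi**2)/pi**4.
Hence a_1 = 48*(4 - pi**2)/pi**4.

48*(4 - pi**2)/pi**4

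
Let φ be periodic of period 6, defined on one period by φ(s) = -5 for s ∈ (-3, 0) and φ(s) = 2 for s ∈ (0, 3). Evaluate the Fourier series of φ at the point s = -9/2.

s = -9/2 differs from s = 3/2 by -1 full period(s), and the series is 6-periodic.
φ is continuous at s = 3/2 with value 2, so the series converges to 2 there.

2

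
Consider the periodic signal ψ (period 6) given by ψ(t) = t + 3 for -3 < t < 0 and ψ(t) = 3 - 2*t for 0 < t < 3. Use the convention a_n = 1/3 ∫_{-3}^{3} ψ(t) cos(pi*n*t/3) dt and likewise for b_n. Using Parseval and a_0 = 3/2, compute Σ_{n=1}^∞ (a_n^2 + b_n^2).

Parseval: a_0^2/2 + Σ_{n≥1} (a_n^2+b_n^2) = 1/3 ∫_{-3}^{3} ψ(t)^2 dt = 6.
Subtract a_0^2/2 = 9/8: Σ (a_n^2+b_n^2) = 39/8.

39/8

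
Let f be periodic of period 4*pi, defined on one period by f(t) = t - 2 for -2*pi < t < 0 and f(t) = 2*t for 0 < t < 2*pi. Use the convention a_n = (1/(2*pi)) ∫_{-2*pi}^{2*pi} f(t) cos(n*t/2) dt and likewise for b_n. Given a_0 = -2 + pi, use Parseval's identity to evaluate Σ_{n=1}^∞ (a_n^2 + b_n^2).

Parseval: a_0^2/2 + Σ_{n≥1} (a_n^2+b_n^2) = (1/(2*pi)) ∫_{-2*pi}^{2*pi} f(t)^2 dt = 4 + 4*pi + 20*pi**2/3.
Subtract a_0^2/2 = (2 - pi)**2/2: Σ (a_n^2+b_n^2) = 2 + 6*pi + 37*pi**2/6.

2 + 6*pi + 37*pi**2/6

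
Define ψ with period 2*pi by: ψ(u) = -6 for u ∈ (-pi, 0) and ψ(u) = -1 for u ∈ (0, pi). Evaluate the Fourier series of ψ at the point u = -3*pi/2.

-1

u = -3*pi/2 differs from u = pi/2 by -1 full period(s), and the series is 2*pi-periodic.
ψ is continuous at u = pi/2 with value -1, so the series converges to -1 there.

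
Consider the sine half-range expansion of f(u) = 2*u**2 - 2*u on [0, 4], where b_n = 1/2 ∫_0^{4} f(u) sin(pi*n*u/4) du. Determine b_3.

b_3 = 1/2 ∫_0^{4} (2*u**2 - 2*u) sin(3*pi*u/4) du.
Integrating by parts twice (tabular method), an antiderivative of (2*u**2 - 2*u) sin(3*pi*u/4) is -8*u**2*cos(3*pi*u/4)/(3*pi) + 64*u*sin(3*pi*u/4)/(9*pi**2) + 8*u*cos(3*pi*u/4)/(3*pi) - 32*sin(3*pi*u/4)/(9*pi**2) + 256*cos(3*pi*u/4)/(27*pi**3); evaluating from 0 to 4: ∫_{0}^{4} (2*u**2 - 2*u) sin(3*pi*u/4) du = (-256/(27*pi**3) + 32/pi) - (256/(27*pi**3)) = -512/(27*pi**3) + 32/pi.
Hence b_3 = (1/2)·(-512/(27*pi**3) + 32/pi) = -256/(27*pi**3) + 16/pi.

-256/(27*pi**3) + 16/pi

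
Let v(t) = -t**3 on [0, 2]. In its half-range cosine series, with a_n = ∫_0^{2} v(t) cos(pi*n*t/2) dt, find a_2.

-12/pi**2

a_2 = ∫_0^{2} (-t**3) cos(pi*t) dt.
Integrating by parts three times (tabular method), an antiderivative of (-t**3) cos(pi*t) is -t**3*sin(pi*t)/pi - 3*t**2*cos(pi*t)/pi**2 + 6*t*sin(pi*t)/pi**3 + 6*cos(pi*t)/pi**4; evaluating from 0 to 2: ∫_{0}^{2} (-t**3) cos(pi*t) dt = (6*(1 - 2*pi**2)/pi**4) - (6/pi**4) = -12/pi**2.
Hence a_2 = -12/pi**2.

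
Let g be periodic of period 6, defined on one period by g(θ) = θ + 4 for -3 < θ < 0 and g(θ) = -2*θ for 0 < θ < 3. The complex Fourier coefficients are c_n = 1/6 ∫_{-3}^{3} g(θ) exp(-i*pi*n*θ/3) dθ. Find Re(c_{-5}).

Since g is real-valued, Re(c_{-5}) = 1/6 ∫_{-3}^{3} g(θ) cos(-5*pi*θ/3) dθ = a_{5}/2.
Split the integral at the breakpoints.
Integrating by parts (boundary term plus one more integral), an antiderivative of (θ + 4) cos(-5*pi*θ/3) is 3*θ*sin(5*pi*θ/3)/(5*pi) + 12*sin(5*pi*θ/3)/(5*pi) + 9*cos(5*pi*θ/3)/(25*pi**2); evaluating from -3 to 0: ∫_{-3}^{0} (θ + 4) cos(-5*pi*θ/3) dθ = (9/(25*pi**2)) - (-9/(25*pi**2)) = 18/(25*pi**2).
Integrating by parts (boundary term plus one more integral), an antiderivative of (-2*θ) cos(-5*pi*θ/3) is -6*θ*sin(5*pi*θ/3)/(5*pi) - 18*cos(5*pi*θ/3)/(25*pi**2); evaluating from 0 to 3: ∫_{0}^{3} (-2*θ) cos(-5*pi*θ/3) dθ = (18/(25*pi**2)) - (-18/(25*pi**2)) = 36/(25*pi**2).
So ∫_{-3}^{3} g(θ) cos(-5*pi*θ/3) dθ = 54/(25*pi**2).
Hence Re(c_{-5}) = (1/6)·(54/(25*pi**2)) = 9/(25*pi**2).

9/(25*pi**2)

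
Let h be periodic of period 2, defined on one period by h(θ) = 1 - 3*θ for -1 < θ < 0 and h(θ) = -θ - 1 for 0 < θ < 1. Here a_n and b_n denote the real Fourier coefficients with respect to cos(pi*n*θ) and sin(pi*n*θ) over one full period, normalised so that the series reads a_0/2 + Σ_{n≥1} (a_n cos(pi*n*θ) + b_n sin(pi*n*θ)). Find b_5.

-8/(5*pi)

b_5 = ∫_{-1}^{1} h(θ) sin(5*pi*θ) dθ.
Split the integral at the breakpoints.
Integrating by parts (boundary term plus one more integral), an antiderivative of (1 - 3*θ) sin(5*pi*θ) is 3*θ*cos(5*pi*θ)/(5*pi) - 3*sin(5*pi*θ)/(25*pi**2) - cos(5*pi*θ)/(5*pi); evaluating from -1 to 0: ∫_{-1}^{0} (1 - 3*θ) sin(5*pi*θ) dθ = (-1/(5*pi)) - (4/(5*pi)) = -1/pi.
Integrating by parts (boundary term plus one more integral), an antiderivative of (-θ - 1) sin(5*pi*θ) is θ*cos(5*pi*θ)/(5*pi) - sin(5*pi*θ)/(25*pi**2) + cos(5*pi*θ)/(5*pi); evaluating from 0 to 1: ∫_{0}^{1} (-θ - 1) sin(5*pi*θ) dθ = (-2/(5*pi)) - (1/(5*pi)) = -3/(5*pi).
Summing the pieces gives b_5 = -8/(5*pi).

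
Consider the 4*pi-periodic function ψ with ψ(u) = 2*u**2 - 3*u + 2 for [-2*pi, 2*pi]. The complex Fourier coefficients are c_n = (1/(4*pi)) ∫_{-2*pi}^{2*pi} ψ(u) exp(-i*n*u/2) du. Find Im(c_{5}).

6/5

Since ψ is real-valued, Im(c_{5}) = -(1/(4*pi)) ∫_{-2*pi}^{2*pi} ψ(u) sin(5*u/2) du = -b_{5}/2.
Integrating by parts twice (tabular method), an antiderivative of (2*u**2 - 3*u + 2) sin(5*u/2) is -4*u**2*cos(5*u/2)/5 + 16*u*sin(5*u/2)/25 + 6*u*cos(5*u/2)/5 - 12*sin(5*u/2)/25 - 68*cos(5*u/2)/125; evaluating from -2*pi to 2*pi: ∫_{-2*pi}^{2*pi} (2*u**2 - 3*u + 2) sin(5*u/2) du = (-12*pi/5 + 68/125 + 16*pi**2/5) - (68/125 + 12*pi/5 + 16*pi**2/5) = -24*pi/5.
Hence Im(c_{5}) = (-1/(4*pi))·(-24*pi/5) = 6/5.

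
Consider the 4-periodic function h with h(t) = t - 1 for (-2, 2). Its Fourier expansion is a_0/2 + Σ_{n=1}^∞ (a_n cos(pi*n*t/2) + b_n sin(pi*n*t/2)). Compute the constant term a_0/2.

-1

a_0 = 1/2 ∫_{-2}^{2} h(t) dt = 1/2 · (-4) = -2.
So the constant term a_0/2 = -1.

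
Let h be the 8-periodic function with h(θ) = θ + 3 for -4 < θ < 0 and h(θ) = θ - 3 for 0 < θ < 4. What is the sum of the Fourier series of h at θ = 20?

0

θ = 20 differs from θ = 4 by 2 full period(s), and the series is 8-periodic.
At θ = 4 the one-sided limits are h(4^-) = 1 and h(4^+) = -1.
By Dirichlet's theorem the series converges to their average, [(1) + (-1)]/2 = 0.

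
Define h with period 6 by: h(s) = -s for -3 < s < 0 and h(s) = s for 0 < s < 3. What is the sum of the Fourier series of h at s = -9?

3

s = -9 differs from s = 3 by -2 full period(s), and the series is 6-periodic.
h is continuous at s = 3 with value 3, so the series converges to 3 there.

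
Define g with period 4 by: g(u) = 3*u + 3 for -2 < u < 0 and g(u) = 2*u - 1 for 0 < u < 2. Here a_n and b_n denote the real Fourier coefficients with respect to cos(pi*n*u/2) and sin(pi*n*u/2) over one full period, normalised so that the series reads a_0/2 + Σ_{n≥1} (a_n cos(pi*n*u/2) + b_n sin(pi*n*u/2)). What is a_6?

a_6 = 1/2 ∫_{-2}^{2} g(u) cos(3*pi*u) du.
Split the integral at the breakpoints.
Integrating by parts (boundary term plus one more integral), an antiderivative of (3*u + 3) cos(3*pi*u) is u*sin(3*pi*u)/pi + sin(3*pi*u)/pi + cos(3*pi*u)/(3*pi**2); evaluating from -2 to 0: ∫_{-2}^{0} (3*u + 3) cos(3*pi*u) du = (1/(3*pi**2)) - (1/(3*pi**2)) = 0.
Integrating by parts (boundary term plus one more integral), an antiderivative of (2*u - 1) cos(3*pi*u) is 2*u*sin(3*pi*u)/(3*pi) - sin(3*pi*u)/(3*pi) + 2*cos(3*pi*u)/(9*pi**2); evaluating from 0 to 2: ∫_{0}^{2} (2*u - 1) cos(3*pi*u) du = (2/(9*pi**2)) - (2/(9*pi**2)) = 0.
Summing the pieces and multiplying by (1/2) gives a_6 = 0.

0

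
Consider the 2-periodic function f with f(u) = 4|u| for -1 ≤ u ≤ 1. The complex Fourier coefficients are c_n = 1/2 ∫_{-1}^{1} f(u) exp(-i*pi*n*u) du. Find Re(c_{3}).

-8/(9*pi**2)

Since f is real-valued, Re(c_{3}) = 1/2 ∫_{-1}^{1} f(u) cos(3*pi*u) du = a_{3}/2.
f is even and cos(3*pi*u) is even, so the integrand is even: ∫_{-1}^{1} f(u) cos(3*pi*u) du = 2∫_0^{1} f(u) cos(3*pi*u) du.
Integrating by parts (boundary term plus one more integral), an antiderivative of (4*u) cos(3*pi*u) is 4*u*sin(3*pi*u)/(3*pi) + 4*cos(3*pi*u)/(9*pi**2); evaluating from 0 to 1: ∫_{0}^{1} (4*u) cos(3*pi*u) du = (-4/(9*pi**2)) - (4/(9*pi**2)) = -8/(9*pi**2).
So ∫_{-1}^{1} f(u) cos(3*pi*u) du = -16/(9*pi**2).
Hence Re(c_{3}) = (1/2)·(-16/(9*pi**2)) = -8/(9*pi**2).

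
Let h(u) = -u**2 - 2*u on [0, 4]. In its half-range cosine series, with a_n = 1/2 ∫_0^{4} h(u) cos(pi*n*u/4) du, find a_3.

32/(3*pi**2)

a_3 = 1/2 ∫_0^{4} (-u**2 - 2*u) cos(3*pi*u/4) du.
Integrating by parts twice (tabular method), an antiderivative of (-u**2 - 2*u) cos(3*pi*u/4) is -4*u**2*sin(3*pi*u/4)/(3*pi) - 8*u*sin(3*pi*u/4)/(3*pi) - 32*u*cos(3*pi*u/4)/(9*pi**2) + 128*sin(3*pi*u/4)/(27*pi**3) - 32*cos(3*pi*u/4)/(9*pi**2); evaluating from 0 to 4: ∫_{0}^{4} (-u**2 - 2*u) cos(3*pi*u/4) du = (160/(9*pi**2)) - (-32/(9*pi**2)) = 64/(3*pi**2).
Hence a_3 = (1/2)·(64/(3*pi**2)) = 32/(3*pi**2).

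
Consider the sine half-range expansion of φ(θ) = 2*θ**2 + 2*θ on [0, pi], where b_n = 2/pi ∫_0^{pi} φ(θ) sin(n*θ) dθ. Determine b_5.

4*(-4 + 25*pi + 25*pi**2)/(125*pi)

b_5 = 2/pi ∫_0^{pi} (2*θ**2 + 2*θ) sin(5*θ) dθ.
Integrating by parts twice (tabular method), an antiderivative of (2*θ**2 + 2*θ) sin(5*θ) is -2*θ**2*cos(5*θ)/5 + 4*θ*sin(5*θ)/25 - 2*θ*cos(5*θ)/5 + 2*sin(5*θ)/25 + 4*cos(5*θ)/125; evaluating from 0 to pi: ∫_{0}^{pi} (2*θ**2 + 2*θ) sin(5*θ) dθ = (-4/125 + 2*pi/5 + 2*pi**2/5) - (4/125) = -8/125 + 2*pi/5 + 2*pi**2/5.
Hence b_5 = (2/pi)·(-8/125 + 2*pi/5 + 2*pi**2/5) = 4*(-4 + 25*pi + 25*pi**2)/(125*pi).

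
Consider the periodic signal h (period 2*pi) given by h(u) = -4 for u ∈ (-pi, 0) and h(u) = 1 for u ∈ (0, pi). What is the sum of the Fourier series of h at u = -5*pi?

u = -5*pi differs from u = -pi by -2 full period(s), and the series is 2*pi-periodic.
At u = -pi the one-sided limits are h(-pi^-) = 1 and h(-pi^+) = -4.
By Dirichlet's theorem the series converges to their average, [(1) + (-4)]/2 = -3/2.

-3/2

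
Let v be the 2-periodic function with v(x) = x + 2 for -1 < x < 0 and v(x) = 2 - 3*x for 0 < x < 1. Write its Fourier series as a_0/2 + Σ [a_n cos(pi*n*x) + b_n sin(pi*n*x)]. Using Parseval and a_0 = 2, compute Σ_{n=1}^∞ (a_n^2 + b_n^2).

Parseval: a_0^2/2 + Σ_{n≥1} (a_n^2+b_n^2) = ∫_{-1}^{1} v(x)^2 dx = 10/3.
Subtract a_0^2/2 = 2: Σ (a_n^2+b_n^2) = 4/3.

4/3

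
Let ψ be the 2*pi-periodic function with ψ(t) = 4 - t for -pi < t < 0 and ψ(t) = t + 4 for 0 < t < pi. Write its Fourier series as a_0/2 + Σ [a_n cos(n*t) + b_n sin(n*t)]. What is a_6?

0

a_6 = 1/pi ∫_{-pi}^{pi} ψ(t) cos(6*t) dt.
ψ is even and cos(6*t) is even, so the integrand is even and a_6 = 2/pi ∫_0^{pi} ψ(t) cos(6*t) dt.
Integrating by parts (boundary term plus one more integral), an antiderivative of (t + 4) cos(6*t) is t*sin(6*t)/6 + 2*sin(6*t)/3 + cos(6*t)/36; evaluating from 0 to pi: ∫_{0}^{pi} (t + 4) cos(6*t) dt = (1/36) - (1/36) = 0.
Hence a_6 = (2/pi)·(0) = 0.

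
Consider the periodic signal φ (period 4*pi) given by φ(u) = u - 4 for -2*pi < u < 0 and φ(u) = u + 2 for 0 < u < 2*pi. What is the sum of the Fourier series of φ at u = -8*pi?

u = -8*pi differs from u = 0 by -2 full period(s), and the series is 4*pi-periodic.
At u = 0 the one-sided limits are φ(0^-) = -4 and φ(0^+) = 2.
By Dirichlet's theorem the series converges to their average, [(-4) + (2)]/2 = -1.

-1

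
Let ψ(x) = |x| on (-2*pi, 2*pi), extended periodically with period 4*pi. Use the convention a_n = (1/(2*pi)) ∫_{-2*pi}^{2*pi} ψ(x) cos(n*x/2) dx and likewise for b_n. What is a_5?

a_5 = (1/(2*pi)) ∫_{-2*pi}^{2*pi} ψ(x) cos(5*x/2) dx.
ψ is even and cos(5*x/2) is even, so the integrand is even and a_5 = 1/pi ∫_0^{2*pi} ψ(x) cos(5*x/2) dx.
Integrating by parts (boundary term plus one more integral), an antiderivative of (x) cos(5*x/2) is 2*x*sin(5*x/2)/5 + 4*cos(5*x/2)/25; evaluating from 0 to 2*pi: ∫_{0}^{2*pi} (x) cos(5*x/2) dx = (-4/25) - (4/25) = -8/25.
Hence a_5 = (1/pi)·(-8/25) = -8/(25*pi).

-8/(25*pi)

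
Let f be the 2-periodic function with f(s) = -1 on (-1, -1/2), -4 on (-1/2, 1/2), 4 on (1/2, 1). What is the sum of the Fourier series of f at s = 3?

s = 3 differs from s = -1 by 2 full period(s), and the series is 2-periodic.
At s = -1 the one-sided limits are f(-1^-) = 4 and f(-1^+) = -1.
By Dirichlet's theorem the series converges to their average, [(4) + (-1)]/2 = 3/2.

3/2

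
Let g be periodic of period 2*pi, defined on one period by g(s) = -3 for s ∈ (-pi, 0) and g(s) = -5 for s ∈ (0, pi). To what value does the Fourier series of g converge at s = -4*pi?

s = -4*pi differs from s = 0 by -2 full period(s), and the series is 2*pi-periodic.
At s = 0 the one-sided limits are g(0^-) = -3 and g(0^+) = -5.
By Dirichlet's theorem the series converges to their average, [(-3) + (-5)]/2 = -4.

-4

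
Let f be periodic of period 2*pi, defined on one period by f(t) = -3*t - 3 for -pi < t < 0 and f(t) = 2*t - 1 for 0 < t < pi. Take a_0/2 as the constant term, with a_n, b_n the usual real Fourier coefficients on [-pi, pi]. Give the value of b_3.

b_3 = 1/pi ∫_{-pi}^{pi} f(t) sin(3*t) dt.
Split the integral at the breakpoints.
Integrating by parts (boundary term plus one more integral), an antiderivative of (-3*t - 3) sin(3*t) is t*cos(3*t) - sin(3*t)/3 + cos(3*t); evaluating from -pi to 0: ∫_{-pi}^{0} (-3*t - 3) sin(3*t) dt = (1) - (-1 + pi) = 2 - pi.
Integrating by parts (boundary term plus one more integral), an antiderivative of (2*t - 1) sin(3*t) is -2*t*cos(3*t)/3 + 2*sin(3*t)/9 + cos(3*t)/3; evaluating from 0 to pi: ∫_{0}^{pi} (2*t - 1) sin(3*t) dt = (-1/3 + 2*pi/3) - (1/3) = -2/3 + 2*pi/3.
Summing the pieces and multiplying by (1/pi) gives b_3 = (4 - pi)/(3*pi).

(4 - pi)/(3*pi)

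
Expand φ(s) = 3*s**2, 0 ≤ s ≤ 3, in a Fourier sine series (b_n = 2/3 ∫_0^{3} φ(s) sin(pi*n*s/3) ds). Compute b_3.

-8/pi**3 + 18/pi

b_3 = 2/3 ∫_0^{3} (3*s**2) sin(pi*s) ds.
Integrating by parts twice (tabular method), an antiderivative of (3*s**2) sin(pi*s) is -3*s**2*cos(pi*s)/pi + 6*s*sin(pi*s)/pi**2 + 6*cos(pi*s)/pi**3; evaluating from 0 to 3: ∫_{0}^{3} (3*s**2) sin(pi*s) ds = (-6/pi**3 + 27/pi) - (6/pi**3) = -12/pi**3 + 27/pi.
Hence b_3 = (2/3)·(-12/pi**3 + 27/pi) = -8/pi**3 + 18/pi.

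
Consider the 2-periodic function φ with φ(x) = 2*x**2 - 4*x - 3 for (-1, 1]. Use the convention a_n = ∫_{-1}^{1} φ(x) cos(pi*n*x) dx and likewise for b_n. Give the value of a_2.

a_2 = ∫_{-1}^{1} φ(x) cos(2*pi*x) dx.
Integrating by parts twice (tabular method), an antiderivative of (2*x**2 - 4*x - 3) cos(2*pi*x) is x**2*sin(2*pi*x)/pi - 2*x*sin(2*pi*x)/pi + x*cos(2*pi*x)/pi**2 - 3*sin(2*pi*x)/(2*pi) - sin(2*pi*x)/(2*pi**3) - cos(2*pi*x)/pi**2; evaluating from -1 to 1: ∫_{-1}^{1} (2*x**2 - 4*x - 3) cos(2*pi*x) dx = (0) - (-2/pi**2) = 2/pi**2.
Hence a_2 = 2/pi**2.

2/pi**2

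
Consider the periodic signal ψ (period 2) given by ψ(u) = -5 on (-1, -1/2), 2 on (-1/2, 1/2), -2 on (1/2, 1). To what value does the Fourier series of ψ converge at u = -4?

u = -4 differs from u = 0 by -2 full period(s), and the series is 2-periodic.
ψ is continuous at u = 0 with value 2, so the series converges to 2 there.

2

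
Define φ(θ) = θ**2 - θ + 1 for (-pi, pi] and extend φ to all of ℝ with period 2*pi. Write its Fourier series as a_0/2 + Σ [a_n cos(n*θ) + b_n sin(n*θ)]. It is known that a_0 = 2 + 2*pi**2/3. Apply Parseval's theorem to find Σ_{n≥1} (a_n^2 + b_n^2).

Parseval: a_0^2/2 + Σ_{n≥1} (a_n^2+b_n^2) = 1/pi ∫_{-pi}^{pi} φ(θ)^2 dθ = 2 + 2*pi**2 + 2*pi**4/5.
Subtract a_0^2/2 = 2*(3 + pi**2)**2/9: Σ (a_n^2+b_n^2) = 2*pi**2*(15 + 4*pi**2)/45.

2*pi**2*(15 + 4*pi**2)/45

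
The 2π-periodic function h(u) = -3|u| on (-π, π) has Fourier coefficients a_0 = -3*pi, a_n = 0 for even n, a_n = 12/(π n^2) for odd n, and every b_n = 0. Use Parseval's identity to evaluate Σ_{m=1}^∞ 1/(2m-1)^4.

Parseval: a_0^2/2 + Σ a_n^2 = (1/π) ∫_{-π}^{π} h(u)^2 du = 6*pi**2.
Subtract a_0^2/2 = 9*pi**2/2: Σ a_n^2 = 3*pi**2/2.
Only odd n contribute, with a_n^2 = 144/(π^2 n^4), so Σ_{m≥1} 1/(2m-1)^4 = π^2·(3*pi**2/2)/144 = pi**4/96.

pi**4/96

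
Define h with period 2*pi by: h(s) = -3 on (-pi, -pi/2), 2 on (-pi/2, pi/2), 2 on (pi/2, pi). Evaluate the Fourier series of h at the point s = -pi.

-1/2

At s = -pi the one-sided limits are h(-pi^-) = 2 and h(-pi^+) = -3.
By Dirichlet's theorem the series converges to their average, [(2) + (-3)]/2 = -1/2.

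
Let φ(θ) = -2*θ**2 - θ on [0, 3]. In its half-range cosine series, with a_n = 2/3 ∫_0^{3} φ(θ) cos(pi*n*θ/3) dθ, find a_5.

a_5 = 2/3 ∫_0^{3} (-2*θ**2 - θ) cos(5*pi*θ/3) dθ.
Integrating by parts twice (tabular method), an antiderivative of (-2*θ**2 - θ) cos(5*pi*θ/3) is -6*θ**2*sin(5*pi*θ/3)/(5*pi) - 3*θ*sin(5*pi*θ/3)/(5*pi) - 36*θ*cos(5*pi*θ/3)/(25*pi**2) + 108*sin(5*pi*θ/3)/(125*pi**3) - 9*cos(5*pi*θ/3)/(25*pi**2); evaluating from 0 to 3: ∫_{0}^{3} (-2*θ**2 - θ) cos(5*pi*θ/3) dθ = (117/(25*pi**2)) - (-9/(25*pi**2)) = 126/(25*pi**2).
Hence a_5 = (2/3)·(126/(25*pi**2)) = 84/(25*pi**2).

84/(25*pi**2)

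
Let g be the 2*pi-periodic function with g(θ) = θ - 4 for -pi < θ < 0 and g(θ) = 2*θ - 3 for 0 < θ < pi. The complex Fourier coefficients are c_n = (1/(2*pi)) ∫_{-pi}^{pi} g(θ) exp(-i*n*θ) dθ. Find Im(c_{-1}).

1/pi + 3/2

Since g is real-valued, Im(c_{-1}) = -(1/(2*pi)) ∫_{-pi}^{pi} g(θ) sin(-θ) dθ = b_{1}/2.
Split the integral at the breakpoints.
Integrating by parts (boundary term plus one more integral), an antiderivative of (θ - 4) sin(-θ) is θ*cos(θ) - sin(θ) - 4*cos(θ); evaluating from -pi to 0: ∫_{-pi}^{0} (θ - 4) sin(-θ) dθ = (-4) - (pi + 4) = -8 - pi.
Integrating by parts (boundary term plus one more integral), an antiderivative of (2*θ - 3) sin(-θ) is 2*θ*cos(θ) - 2*sin(θ) - 3*cos(θ); evaluating from 0 to pi: ∫_{0}^{pi} (2*θ - 3) sin(-θ) dθ = (3 - 2*pi) - (-3) = 6 - 2*pi.
So ∫_{-pi}^{pi} g(θ) sin(-θ) dθ = -3*pi - 2.
Hence Im(c_{-1}) = (-1/(2*pi))·(-3*pi - 2) = 1/pi + 3/2.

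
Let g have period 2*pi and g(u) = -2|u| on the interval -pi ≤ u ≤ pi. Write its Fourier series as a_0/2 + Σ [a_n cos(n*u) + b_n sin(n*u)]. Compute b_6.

0

b_6 = 1/pi ∫_{-pi}^{pi} g(u) sin(6*u) du.
g is even and sin(6*u) is odd, so the integrand is odd over a symmetric interval and the integral vanishes.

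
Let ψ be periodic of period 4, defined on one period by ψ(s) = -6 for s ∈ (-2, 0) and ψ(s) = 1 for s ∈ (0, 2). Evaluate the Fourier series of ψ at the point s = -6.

s = -6 differs from s = 2 by -2 full period(s), and the series is 4-periodic.
At s = 2 the one-sided limits are ψ(2^-) = 1 and ψ(2^+) = -6.
By Dirichlet's theorem the series converges to their average, [(1) + (-6)]/2 = -5/2.

-5/2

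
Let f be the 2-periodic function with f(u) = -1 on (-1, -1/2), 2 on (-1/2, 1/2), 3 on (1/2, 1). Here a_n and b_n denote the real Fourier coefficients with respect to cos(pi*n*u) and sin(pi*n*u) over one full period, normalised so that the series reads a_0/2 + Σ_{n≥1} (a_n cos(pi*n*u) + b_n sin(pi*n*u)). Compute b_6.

b_6 = ∫_{-1}^{1} f(u) sin(6*pi*u) du.
Split the integral at the breakpoints.
Directly, an antiderivative of (-1) sin(6*pi*u) is cos(6*pi*u)/(6*pi); evaluating from -1 to -1/2: ∫_{-1}^{-1/2} (-1) sin(6*pi*u) du = (-1/(6*pi)) - (1/(6*pi)) = -1/(3*pi).
Directly, an antiderivative of (2) sin(6*pi*u) is -cos(6*pi*u)/(3*pi); evaluating from -1/2 to 1/2: ∫_{-1/2}^{1/2} (2) sin(6*pi*u) du = (1/(3*pi)) - (1/(3*pi)) = 0.
Directly, an antiderivative of (3) sin(6*pi*u) is -cos(6*pi*u)/(2*pi); evaluating from 1/2 to 1: ∫_{1/2}^{1} (3) sin(6*pi*u) du = (-1/(2*pi)) - (1/(2*pi)) = -1/pi.
Summing the pieces gives b_6 = -4/(3*pi).

-4/(3*pi)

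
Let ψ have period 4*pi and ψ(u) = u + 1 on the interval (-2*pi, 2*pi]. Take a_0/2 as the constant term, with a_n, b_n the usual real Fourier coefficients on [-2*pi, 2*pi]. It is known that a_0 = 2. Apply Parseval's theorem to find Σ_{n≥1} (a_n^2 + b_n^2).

8*pi**2/3

Parseval: a_0^2/2 + Σ_{n≥1} (a_n^2+b_n^2) = (1/(2*pi)) ∫_{-2*pi}^{2*pi} ψ(u)^2 du = 2 + 8*pi**2/3.
Subtract a_0^2/2 = 2: Σ (a_n^2+b_n^2) = 8*pi**2/3.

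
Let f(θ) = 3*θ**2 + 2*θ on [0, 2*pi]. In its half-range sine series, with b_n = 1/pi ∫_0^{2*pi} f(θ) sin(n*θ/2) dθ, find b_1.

b_1 = 1/pi ∫_0^{2*pi} (3*θ**2 + 2*θ) sin(θ/2) dθ.
Integrating by parts twice (tabular method), an antiderivative of (3*θ**2 + 2*θ) sin(θ/2) is -6*θ**2*cos(θ/2) + 24*θ*sin(θ/2) - 4*θ*cos(θ/2) + 8*sin(θ/2) + 48*cos(θ/2); evaluating from 0 to 2*pi: ∫_{0}^{2*pi} (3*θ**2 + 2*θ) sin(θ/2) dθ = (-48 + 8*pi + 24*pi**2) - (48) = -96 + 8*pi + 24*pi**2.
Hence b_1 = (1/pi)·(-96 + 8*pi + 24*pi**2) = -96/pi + 8 + 24*pi.

-96/pi + 8 + 24*pi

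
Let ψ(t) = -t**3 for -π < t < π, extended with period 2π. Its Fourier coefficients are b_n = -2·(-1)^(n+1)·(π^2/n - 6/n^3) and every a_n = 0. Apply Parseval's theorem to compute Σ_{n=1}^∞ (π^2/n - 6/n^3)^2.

Parseval: Σ b_n^2 = (1/π) ∫_{-π}^{π} ψ(t)^2 dt = 2*pi**6/7.
b_n^2 = 4·(π^2/n - 6/n^3)^2, so the sum equals (2*pi**6/7)/4 = pi**6/14.

pi**6/14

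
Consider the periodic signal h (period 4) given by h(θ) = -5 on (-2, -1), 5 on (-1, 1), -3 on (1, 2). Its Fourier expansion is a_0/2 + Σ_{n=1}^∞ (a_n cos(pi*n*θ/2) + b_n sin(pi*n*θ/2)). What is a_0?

1

a_0 = 1/2 ∫_{-2}^{2} h(θ) dθ = 1/2 · (2) = 1.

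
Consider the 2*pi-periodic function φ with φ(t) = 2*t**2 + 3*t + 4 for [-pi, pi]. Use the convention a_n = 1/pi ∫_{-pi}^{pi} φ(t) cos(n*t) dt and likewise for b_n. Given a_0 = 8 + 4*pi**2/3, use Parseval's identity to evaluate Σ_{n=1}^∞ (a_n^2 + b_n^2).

pi**2*(6 + 32*pi**2/45)

Parseval: a_0^2/2 + Σ_{n≥1} (a_n^2+b_n^2) = 1/pi ∫_{-pi}^{pi} φ(t)^2 dt = 32 + 8*pi**4/5 + 50*pi**2/3.
Subtract a_0^2/2 = 8*(6 + pi**2)**2/9: Σ (a_n^2+b_n^2) = pi**2*(6 + 32*pi**2/45).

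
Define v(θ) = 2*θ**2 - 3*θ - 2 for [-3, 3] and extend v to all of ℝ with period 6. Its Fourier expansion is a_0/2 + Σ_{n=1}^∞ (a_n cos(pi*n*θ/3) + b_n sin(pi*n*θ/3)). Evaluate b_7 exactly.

b_7 = 1/3 ∫_{-3}^{3} v(θ) sin(7*pi*θ/3) dθ.
Integrating by parts twice (tabular method), an antiderivative of (2*θ**2 - 3*θ - 2) sin(7*pi*θ/3) is -6*θ**2*cos(7*pi*θ/3)/(7*pi) + 36*θ*sin(7*pi*θ/3)/(49*pi**2) + 9*θ*cos(7*pi*θ/3)/(7*pi) - 27*sin(7*pi*θ/3)/(49*pi**2) + 108*cos(7*pi*θ/3)/(343*pi**3) + 6*cos(7*pi*θ/3)/(7*pi); evaluating from -3 to 3: ∫_{-3}^{3} (2*θ**2 - 3*θ - 2) sin(7*pi*θ/3) dθ = (-108/(343*pi**3) + 3/pi) - (3*(-36 + 1225*pi**2)/(343*pi**3)) = -54/(7*pi).
Hence b_7 = (1/3)·(-54/(7*pi)) = -18/(7*pi).

-18/(7*pi)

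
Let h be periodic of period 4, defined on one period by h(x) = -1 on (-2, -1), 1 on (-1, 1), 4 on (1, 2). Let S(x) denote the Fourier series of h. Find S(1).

5/2

At x = 1 the one-sided limits are h(1^-) = 1 and h(1^+) = 4.
By Dirichlet's theorem the series converges to their average, [(1) + (4)]/2 = 5/2.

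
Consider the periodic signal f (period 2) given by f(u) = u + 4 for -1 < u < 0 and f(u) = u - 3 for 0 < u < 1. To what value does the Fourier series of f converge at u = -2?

1/2

u = -2 differs from u = 0 by -1 full period(s), and the series is 2-periodic.
At u = 0 the one-sided limits are f(0^-) = 4 and f(0^+) = -3.
By Dirichlet's theorem the series converges to their average, [(4) + (-3)]/2 = 1/2.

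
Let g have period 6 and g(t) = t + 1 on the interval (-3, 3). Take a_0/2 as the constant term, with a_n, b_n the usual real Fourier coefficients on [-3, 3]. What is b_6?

-1/pi

b_6 = 1/3 ∫_{-3}^{3} g(t) sin(2*pi*t) dt.
Integrating by parts (boundary term plus one more integral), an antiderivative of (t + 1) sin(2*pi*t) is -t*cos(2*pi*t)/(2*pi) + sin(2*pi*t)/(4*pi**2) - cos(2*pi*t)/(2*pi); evaluating from -3 to 3: ∫_{-3}^{3} (t + 1) sin(2*pi*t) dt = (-2/pi) - (1/pi) = -3/pi.
Hence b_6 = (1/3)·(-3/pi) = -1/pi.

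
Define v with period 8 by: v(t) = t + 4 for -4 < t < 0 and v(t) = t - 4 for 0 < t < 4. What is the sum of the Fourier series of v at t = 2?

v is continuous at t = 2 with value -2, so the series converges to -2 there.

-2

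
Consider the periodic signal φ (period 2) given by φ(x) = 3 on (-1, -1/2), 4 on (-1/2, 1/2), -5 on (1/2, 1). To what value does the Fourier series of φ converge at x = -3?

-1

x = -3 differs from x = -1 by -1 full period(s), and the series is 2-periodic.
At x = -1 the one-sided limits are φ(-1^-) = -5 and φ(-1^+) = 3.
By Dirichlet's theorem the series converges to their average, [(-5) + (3)]/2 = -1.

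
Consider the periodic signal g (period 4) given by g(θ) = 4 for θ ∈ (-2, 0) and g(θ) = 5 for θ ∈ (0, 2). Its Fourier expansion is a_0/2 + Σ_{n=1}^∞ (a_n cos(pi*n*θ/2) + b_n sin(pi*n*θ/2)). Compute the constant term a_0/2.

9/2

a_0 = 1/2 ∫_{-2}^{2} g(θ) dθ = 1/2 · (18) = 9.
So the constant term a_0/2 = 9/2.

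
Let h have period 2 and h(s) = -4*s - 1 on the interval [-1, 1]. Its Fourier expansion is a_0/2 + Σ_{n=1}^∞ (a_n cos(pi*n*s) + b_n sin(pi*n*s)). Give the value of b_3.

-8/(3*pi)

b_3 = ∫_{-1}^{1} h(s) sin(3*pi*s) ds.
Integrating by parts (boundary term plus one more integral), an antiderivative of (-4*s - 1) sin(3*pi*s) is 4*s*cos(3*pi*s)/(3*pi) - 4*sin(3*pi*s)/(9*pi**2) + cos(3*pi*s)/(3*pi); evaluating from -1 to 1: ∫_{-1}^{1} (-4*s - 1) sin(3*pi*s) ds = (-5/(3*pi)) - (1/pi) = -8/(3*pi).
Hence b_3 = -8/(3*pi).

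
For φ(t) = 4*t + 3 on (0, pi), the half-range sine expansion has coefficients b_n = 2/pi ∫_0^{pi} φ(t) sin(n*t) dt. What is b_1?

b_1 = 2/pi ∫_0^{pi} (4*t + 3) sin(t) dt.
Integrating by parts (boundary term plus one more integral), an antiderivative of (4*t + 3) sin(t) is -4*t*cos(t) + 4*sin(t) - 3*cos(t); evaluating from 0 to pi: ∫_{0}^{pi} (4*t + 3) sin(t) dt = (3 + 4*pi) - (-3) = 6 + 4*pi.
Hence b_1 = (2/pi)·(6 + 4*pi) = 12/pi + 8.

12/pi + 8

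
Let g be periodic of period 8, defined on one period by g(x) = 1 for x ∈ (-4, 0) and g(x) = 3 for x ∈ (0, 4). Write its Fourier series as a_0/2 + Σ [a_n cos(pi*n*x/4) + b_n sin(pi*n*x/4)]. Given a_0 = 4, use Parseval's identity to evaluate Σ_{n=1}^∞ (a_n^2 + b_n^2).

2

Parseval: a_0^2/2 + Σ_{n≥1} (a_n^2+b_n^2) = 1/4 ∫_{-4}^{4} g(x)^2 dx = 10.
Subtract a_0^2/2 = 8: Σ (a_n^2+b_n^2) = 2.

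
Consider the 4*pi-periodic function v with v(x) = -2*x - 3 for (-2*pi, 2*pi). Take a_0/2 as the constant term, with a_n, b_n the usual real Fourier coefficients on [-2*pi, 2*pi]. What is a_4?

a_4 = (1/(2*pi)) ∫_{-2*pi}^{2*pi} v(x) cos(2*x) dx.
Integrating by parts (boundary term plus one more integral), an antiderivative of (-2*x - 3) cos(2*x) is -x*sin(2*x) - 3*sin(2*x)/2 - cos(2*x)/2; evaluating from -2*pi to 2*pi: ∫_{-2*pi}^{2*pi} (-2*x - 3) cos(2*x) dx = (-1/2) - (-1/2) = 0.
Hence a_4 = (1/(2*pi))·(0) = 0.

0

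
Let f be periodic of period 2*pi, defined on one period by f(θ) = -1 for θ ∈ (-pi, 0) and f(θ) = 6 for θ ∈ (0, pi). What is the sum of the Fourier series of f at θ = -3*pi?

θ = -3*pi differs from θ = -pi by -1 full period(s), and the series is 2*pi-periodic.
At θ = -pi the one-sided limits are f(-pi^-) = 6 and f(-pi^+) = -1.
By Dirichlet's theorem the series converges to their average, [(6) + (-1)]/2 = 5/2.

5/2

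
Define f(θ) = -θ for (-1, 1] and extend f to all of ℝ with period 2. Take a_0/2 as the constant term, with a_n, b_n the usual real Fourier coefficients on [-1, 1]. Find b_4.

b_4 = ∫_{-1}^{1} f(θ) sin(4*pi*θ) dθ.
f is odd and sin(4*pi*θ) is odd, so the integrand is even and b_4 = 2 ∫_0^{1} f(θ) sin(4*pi*θ) dθ.
Integrating by parts (boundary term plus one more integral), an antiderivative of (-θ) sin(4*pi*θ) is θ*cos(4*pi*θ)/(4*pi) - sin(4*pi*θ)/(16*pi**2); evaluating from 0 to 1: ∫_{0}^{1} (-θ) sin(4*pi*θ) dθ = (1/(4*pi)) - (0) = 1/(4*pi).
Hence b_4 = 2·(1/(4*pi)) = 1/(2*pi).

1/(2*pi)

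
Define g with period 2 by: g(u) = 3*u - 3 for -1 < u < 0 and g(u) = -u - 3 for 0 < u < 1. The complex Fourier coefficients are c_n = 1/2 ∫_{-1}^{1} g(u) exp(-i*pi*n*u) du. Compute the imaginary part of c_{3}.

Since g is real-valued, Im(c_{3}) = -1/2 ∫_{-1}^{1} g(u) sin(3*pi*u) du = -b_{3}/2.
Split the integral at the breakpoints.
Integrating by parts (boundary term plus one more integral), an antiderivative of (3*u - 3) sin(3*pi*u) is -u*cos(3*pi*u)/pi + sin(3*pi*u)/(3*pi**2) + cos(3*pi*u)/pi; evaluating from -1 to 0: ∫_{-1}^{0} (3*u - 3) sin(3*pi*u) du = (1/pi) - (-2/pi) = 3/pi.
Integrating by parts (boundary term plus one more integral), an antiderivative of (-u - 3) sin(3*pi*u) is u*cos(3*pi*u)/(3*pi) - sin(3*pi*u)/(9*pi**2) + cos(3*pi*u)/pi; evaluating from 0 to 1: ∫_{0}^{1} (-u - 3) sin(3*pi*u) du = (-4/(3*pi)) - (1/pi) = -7/(3*pi).
So ∫_{-1}^{1} g(u) sin(3*pi*u) du = 2/(3*pi).
Hence Im(c_{3}) = (-1/2)·(2/(3*pi)) = -1/(3*pi).

-1/(3*pi)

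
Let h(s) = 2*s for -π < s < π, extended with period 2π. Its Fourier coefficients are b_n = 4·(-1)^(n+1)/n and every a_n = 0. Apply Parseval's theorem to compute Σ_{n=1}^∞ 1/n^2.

pi**2/6

Parseval: Σ b_n^2 = (1/π) ∫_{-π}^{π} h(s)^2 ds = 8*pi**2/3.
Σ b_n^2 = Σ 16/n^2, so Σ 1/n^2 = (8*pi**2/3)/16 = pi**2/6.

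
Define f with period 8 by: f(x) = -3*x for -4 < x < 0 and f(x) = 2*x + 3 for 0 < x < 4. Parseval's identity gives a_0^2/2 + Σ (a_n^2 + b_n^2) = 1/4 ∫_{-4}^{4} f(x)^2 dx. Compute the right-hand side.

307/3

1/4 ∫_{-4}^{4} f(x)^2 dx = 1/4 · (1228/3) = 307/3.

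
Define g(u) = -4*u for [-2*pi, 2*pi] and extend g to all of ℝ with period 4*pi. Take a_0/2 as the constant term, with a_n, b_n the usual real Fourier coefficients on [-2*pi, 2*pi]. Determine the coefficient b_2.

8

b_2 = (1/(2*pi)) ∫_{-2*pi}^{2*pi} g(u) sin(u) du.
g is odd and sin(u) is odd, so the integrand is even and b_2 = 1/pi ∫_0^{2*pi} g(u) sin(u) du.
Integrating by parts (boundary term plus one more integral), an antiderivative of (-4*u) sin(u) is 4*u*cos(u) - 4*sin(u); evaluating from 0 to 2*pi: ∫_{0}^{2*pi} (-4*u) sin(u) du = (8*pi) - (0) = 8*pi.
Hence b_2 = (1/pi)·(8*pi) = 8.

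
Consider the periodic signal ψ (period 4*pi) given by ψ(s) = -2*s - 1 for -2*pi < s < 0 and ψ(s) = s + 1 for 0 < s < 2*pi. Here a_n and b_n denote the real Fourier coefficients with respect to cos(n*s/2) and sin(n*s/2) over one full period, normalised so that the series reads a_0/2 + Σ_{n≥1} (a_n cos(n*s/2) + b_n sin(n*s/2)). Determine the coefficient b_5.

2*(2 - pi)/(5*pi)

b_5 = (1/(2*pi)) ∫_{-2*pi}^{2*pi} ψ(s) sin(5*s/2) ds.
Split the integral at the breakpoints.
Integrating by parts (boundary term plus one more integral), an antiderivative of (-2*s - 1) sin(5*s/2) is 4*s*cos(5*s/2)/5 - 8*sin(5*s/2)/25 + 2*cos(5*s/2)/5; evaluating from -2*pi to 0: ∫_{-2*pi}^{0} (-2*s - 1) sin(5*s/2) ds = (2/5) - (-2/5 + 8*pi/5) = 4/5 - 8*pi/5.
Integrating by parts (boundary term plus one more integral), an antiderivative of (s + 1) sin(5*s/2) is -2*s*cos(5*s/2)/5 + 4*sin(5*s/2)/25 - 2*cos(5*s/2)/5; evaluating from 0 to 2*pi: ∫_{0}^{2*pi} (s + 1) sin(5*s/2) ds = (2/5 + 4*pi/5) - (-2/5) = 4/5 + 4*pi/5.
Summing the pieces and multiplying by (1/(2*pi)) gives b_5 = 2*(2 - pi)/(5*pi).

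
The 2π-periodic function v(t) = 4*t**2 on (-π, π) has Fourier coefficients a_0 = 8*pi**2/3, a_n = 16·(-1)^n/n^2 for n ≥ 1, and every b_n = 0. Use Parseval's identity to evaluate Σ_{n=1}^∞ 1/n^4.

Parseval: a_0^2/2 + Σ a_n^2 = (1/π) ∫_{-π}^{π} v(t)^2 dt = 32*pi**4/5.
Subtract a_0^2/2 = 32*pi**4/9: Σ a_n^2 = 128*pi**4/45.
Since a_n^2 = 256/n^4, Σ 1/n^4 = pi**4/90.

pi**4/90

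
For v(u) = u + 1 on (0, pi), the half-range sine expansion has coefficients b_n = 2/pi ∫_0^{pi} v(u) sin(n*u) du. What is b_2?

-1

b_2 = 2/pi ∫_0^{pi} (u + 1) sin(2*u) du.
Integrating by parts (boundary term plus one more integral), an antiderivative of (u + 1) sin(2*u) is -u*cos(2*u)/2 + sin(2*u)/4 - cos(2*u)/2; evaluating from 0 to pi: ∫_{0}^{pi} (u + 1) sin(2*u) du = (-pi/2 - 1/2) - (-1/2) = -pi/2.
Hence b_2 = (2/pi)·(-pi/2) = -1.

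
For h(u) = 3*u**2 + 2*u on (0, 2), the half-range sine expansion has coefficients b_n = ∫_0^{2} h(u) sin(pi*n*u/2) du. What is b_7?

b_7 = ∫_0^{2} (3*u**2 + 2*u) sin(7*pi*u/2) du.
Integrating by parts twice (tabular method), an antiderivative of (3*u**2 + 2*u) sin(7*pi*u/2) is -6*u**2*cos(7*pi*u/2)/(7*pi) + 24*u*sin(7*pi*u/2)/(49*pi**2) - 4*u*cos(7*pi*u/2)/(7*pi) + 8*sin(7*pi*u/2)/(49*pi**2) + 48*cos(7*pi*u/2)/(343*pi**3); evaluating from 0 to 2: ∫_{0}^{2} (3*u**2 + 2*u) sin(7*pi*u/2) du = (16*(-3 + 98*pi**2)/(343*pi**3)) - (48/(343*pi**3)) = 32*(-3 + 49*pi**2)/(343*pi**3).
Hence b_7 = 32*(-3 + 49*pi**2)/(343*pi**3).

32*(-3 + 49*pi**2)/(343*pi**3)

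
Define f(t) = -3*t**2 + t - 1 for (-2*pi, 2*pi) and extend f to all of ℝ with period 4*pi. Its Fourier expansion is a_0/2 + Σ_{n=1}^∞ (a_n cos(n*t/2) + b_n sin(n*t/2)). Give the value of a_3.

16/3

a_3 = (1/(2*pi)) ∫_{-2*pi}^{2*pi} f(t) cos(3*t/2) dt.
Integrating by parts twice (tabular method), an antiderivative of (-3*t**2 + t - 1) cos(3*t/2) is -2*t**2*sin(3*t/2) + 2*t*sin(3*t/2)/3 - 8*t*cos(3*t/2)/3 + 10*sin(3*t/2)/9 + 4*cos(3*t/2)/9; evaluating from -2*pi to 2*pi: ∫_{-2*pi}^{2*pi} (-3*t**2 + t - 1) cos(3*t/2) dt = (-4/9 + 16*pi/3) - (-16*pi/3 - 4/9) = 32*pi/3.
Hence a_3 = (1/(2*pi))·(32*pi/3) = 16/3.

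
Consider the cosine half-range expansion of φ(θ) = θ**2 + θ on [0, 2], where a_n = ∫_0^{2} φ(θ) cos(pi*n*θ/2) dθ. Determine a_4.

pi**(-2)

a_4 = ∫_0^{2} (θ**2 + θ) cos(2*pi*θ) dθ.
Integrating by parts twice (tabular method), an antiderivative of (θ**2 + θ) cos(2*pi*θ) is θ**2*sin(2*pi*θ)/(2*pi) + θ*sin(2*pi*θ)/(2*pi) + θ*cos(2*pi*θ)/(2*pi**2) - sin(2*pi*θ)/(4*pi**3) + cos(2*pi*θ)/(4*pi**2); evaluating from 0 to 2: ∫_{0}^{2} (θ**2 + θ) cos(2*pi*θ) dθ = (5/(4*pi**2)) - (1/(4*pi**2)) = pi**(-2).
Hence a_4 = pi**(-2).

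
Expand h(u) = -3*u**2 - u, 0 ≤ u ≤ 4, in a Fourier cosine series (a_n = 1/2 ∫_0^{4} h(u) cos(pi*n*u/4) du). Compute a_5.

a_5 = 1/2 ∫_0^{4} (-3*u**2 - u) cos(5*pi*u/4) du.
Integrating by parts twice (tabular method), an antiderivative of (-3*u**2 - u) cos(5*pi*u/4) is -12*u**2*sin(5*pi*u/4)/(5*pi) - 4*u*sin(5*pi*u/4)/(5*pi) - 96*u*cos(5*pi*u/4)/(25*pi**2) + 384*sin(5*pi*u/4)/(125*pi**3) - 16*cos(5*pi*u/4)/(25*pi**2); evaluating from 0 to 4: ∫_{0}^{4} (-3*u**2 - u) cos(5*pi*u/4) du = (16/pi**2) - (-16/(25*pi**2)) = 416/(25*pi**2).
Hence a_5 = (1/2)·(416/(25*pi**2)) = 208/(25*pi**2).

208/(25*pi**2)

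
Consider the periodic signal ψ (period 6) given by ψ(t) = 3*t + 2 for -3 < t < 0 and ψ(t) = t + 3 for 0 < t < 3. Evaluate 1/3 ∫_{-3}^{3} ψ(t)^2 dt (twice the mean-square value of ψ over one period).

1/3 ∫_{-3}^{3} ψ(t)^2 dt = 1/3 · (102) = 34.

34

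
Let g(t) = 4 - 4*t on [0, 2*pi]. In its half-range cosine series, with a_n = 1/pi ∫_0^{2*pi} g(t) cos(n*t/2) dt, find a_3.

32/(9*pi)

a_3 = 1/pi ∫_0^{2*pi} (4 - 4*t) cos(3*t/2) dt.
Integrating by parts (boundary term plus one more integral), an antiderivative of (4 - 4*t) cos(3*t/2) is -8*t*sin(3*t/2)/3 + 8*sin(3*t/2)/3 - 16*cos(3*t/2)/9; evaluating from 0 to 2*pi: ∫_{0}^{2*pi} (4 - 4*t) cos(3*t/2) dt = (16/9) - (-16/9) = 32/9.
Hence a_3 = (1/pi)·(32/9) = 32/(9*pi).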